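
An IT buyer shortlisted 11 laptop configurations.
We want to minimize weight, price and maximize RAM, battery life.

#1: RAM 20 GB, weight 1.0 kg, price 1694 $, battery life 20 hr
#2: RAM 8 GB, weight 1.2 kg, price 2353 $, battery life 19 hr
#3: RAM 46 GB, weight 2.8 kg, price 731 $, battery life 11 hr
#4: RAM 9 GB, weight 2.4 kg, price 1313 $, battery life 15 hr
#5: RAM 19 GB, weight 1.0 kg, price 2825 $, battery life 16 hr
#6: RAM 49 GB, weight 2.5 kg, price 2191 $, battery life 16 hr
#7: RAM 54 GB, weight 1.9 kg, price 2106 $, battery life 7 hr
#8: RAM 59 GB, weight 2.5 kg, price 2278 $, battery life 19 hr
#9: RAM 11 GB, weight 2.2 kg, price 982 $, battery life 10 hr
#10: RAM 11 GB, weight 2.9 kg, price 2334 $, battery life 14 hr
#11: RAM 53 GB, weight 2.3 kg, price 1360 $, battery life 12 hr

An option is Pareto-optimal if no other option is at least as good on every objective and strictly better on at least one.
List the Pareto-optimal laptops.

#1: not dominated (best battery life).
#2: dominated by #1 (RAM 20≥8, weight 1.0≤1.2, price 1694≤2353, battery life 20≥19).
#3: not dominated (best price).
#4: not dominated.
#5: dominated by #1 (RAM 20≥19, weight 1.0≤1.0, price 1694≤2825, battery life 20≥16).
#6: not dominated.
#7: not dominated.
#8: not dominated (best RAM).
#9: not dominated.
#10: dominated by #1 (RAM 20≥11, weight 1.0≤2.9, price 1694≤2334, battery life 20≥14).
#11: not dominated.

#1, #3, #4, #6, #7, #8, #9, #11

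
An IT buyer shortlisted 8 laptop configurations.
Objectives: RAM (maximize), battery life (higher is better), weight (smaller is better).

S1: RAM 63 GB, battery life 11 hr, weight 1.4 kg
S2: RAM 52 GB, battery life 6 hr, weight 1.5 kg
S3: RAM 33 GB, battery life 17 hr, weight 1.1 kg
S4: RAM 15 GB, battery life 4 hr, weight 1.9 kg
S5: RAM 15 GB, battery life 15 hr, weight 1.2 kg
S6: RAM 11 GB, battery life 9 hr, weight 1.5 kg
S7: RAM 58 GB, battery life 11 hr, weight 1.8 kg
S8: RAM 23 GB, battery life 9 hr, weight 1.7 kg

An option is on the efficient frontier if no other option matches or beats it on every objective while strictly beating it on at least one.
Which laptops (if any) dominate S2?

S1: RAM 63≥52, battery life 11≥6, weight 1.4≤1.5 — dominates S2.
Others (S3, S4, S5, S6, S7, S8) are each worse than S2 on at least one objective.

S1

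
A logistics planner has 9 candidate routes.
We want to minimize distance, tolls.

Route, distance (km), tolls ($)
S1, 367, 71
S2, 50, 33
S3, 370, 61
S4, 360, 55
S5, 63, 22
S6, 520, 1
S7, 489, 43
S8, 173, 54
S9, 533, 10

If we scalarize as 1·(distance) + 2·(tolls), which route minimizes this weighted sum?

S1: 1·367 + 2·71 = 509
S2: 1·50 + 2·33 = 116
S3: 1·370 + 2·61 = 492
S4: 1·360 + 2·55 = 470
S5: 1·63 + 2·22 = 107
S6: 1·520 + 2·1 = 522
S7: 1·489 + 2·43 = 575
S8: 1·173 + 2·54 = 281
S9: 1·533 + 2·10 = 553
Lowest: S5 at 107.

S5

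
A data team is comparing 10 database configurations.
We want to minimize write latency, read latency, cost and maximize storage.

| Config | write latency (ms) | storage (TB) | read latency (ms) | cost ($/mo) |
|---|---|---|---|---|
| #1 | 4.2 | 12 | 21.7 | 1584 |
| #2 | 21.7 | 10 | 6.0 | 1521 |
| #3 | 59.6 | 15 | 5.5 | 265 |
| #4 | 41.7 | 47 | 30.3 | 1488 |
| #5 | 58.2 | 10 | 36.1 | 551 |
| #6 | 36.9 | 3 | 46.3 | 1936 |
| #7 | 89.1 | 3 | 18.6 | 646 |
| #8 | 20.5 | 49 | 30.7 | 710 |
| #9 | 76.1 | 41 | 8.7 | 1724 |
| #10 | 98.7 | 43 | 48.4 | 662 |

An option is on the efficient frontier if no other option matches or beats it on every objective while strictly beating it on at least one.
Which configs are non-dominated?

#1: not dominated (best write latency).
#2: not dominated.
#3: not dominated (best read latency).
#4: not dominated.
#5: not dominated.
#6: dominated by #1 (write latency 4.2≤36.9, storage 12≥3, read latency 21.7≤46.3, cost 1584≤1936).
#7: dominated by #3 (write latency 59.6≤89.1, storage 15≥3, read latency 5.5≤18.6, cost 265≤646).
#8: not dominated (best storage).
#9: not dominated.
#10: not dominated.

#1, #2, #3, #4, #5, #8, #9, #10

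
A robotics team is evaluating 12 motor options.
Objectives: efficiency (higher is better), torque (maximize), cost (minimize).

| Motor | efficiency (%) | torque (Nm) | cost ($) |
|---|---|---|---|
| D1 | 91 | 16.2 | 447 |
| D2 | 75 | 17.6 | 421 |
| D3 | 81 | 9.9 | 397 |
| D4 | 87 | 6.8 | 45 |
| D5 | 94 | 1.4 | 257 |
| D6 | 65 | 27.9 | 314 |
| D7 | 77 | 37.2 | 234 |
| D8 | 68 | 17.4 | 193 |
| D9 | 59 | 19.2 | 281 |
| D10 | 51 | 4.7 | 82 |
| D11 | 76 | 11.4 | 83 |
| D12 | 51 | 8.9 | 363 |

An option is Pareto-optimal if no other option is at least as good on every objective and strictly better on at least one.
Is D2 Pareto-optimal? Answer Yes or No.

No

D7 vs D2: efficiency 77≥75, torque 37.2≥17.6, cost 234≤421 — D7 is at least as good on every objective and strictly better on at least one, so D7 dominates D2.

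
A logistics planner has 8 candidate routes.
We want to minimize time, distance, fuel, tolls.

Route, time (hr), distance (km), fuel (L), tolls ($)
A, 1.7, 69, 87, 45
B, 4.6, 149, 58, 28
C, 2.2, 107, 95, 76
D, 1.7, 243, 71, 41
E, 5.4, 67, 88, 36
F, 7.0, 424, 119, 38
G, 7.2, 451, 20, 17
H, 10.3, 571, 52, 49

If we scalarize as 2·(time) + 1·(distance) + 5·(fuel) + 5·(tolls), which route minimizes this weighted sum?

A: 2·1.7 + 1·69 + 5·87 + 5·45 = 732.4
B: 2·4.6 + 1·149 + 5·58 + 5·28 = 588.2
C: 2·2.2 + 1·107 + 5·95 + 5·76 = 966.4
D: 2·1.7 + 1·243 + 5·71 + 5·41 = 806.4
E: 2·5.4 + 1·67 + 5·88 + 5·36 = 697.8
F: 2·7.0 + 1·424 + 5·119 + 5·38 = 1223.0
G: 2·7.2 + 1·451 + 5·20 + 5·17 = 650.4
H: 2·10.3 + 1·571 + 5·52 + 5·49 = 1096.6
Lowest: B at 588.2.

B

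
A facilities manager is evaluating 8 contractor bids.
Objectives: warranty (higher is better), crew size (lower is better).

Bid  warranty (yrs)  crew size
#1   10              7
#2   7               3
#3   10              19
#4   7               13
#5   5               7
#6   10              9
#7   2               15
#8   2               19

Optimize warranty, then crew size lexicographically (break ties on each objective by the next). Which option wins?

First maximize warranty: best is 10, kept {#1, #3, #6}.
Then minimize crew size: best is 7, kept {#1}.

#1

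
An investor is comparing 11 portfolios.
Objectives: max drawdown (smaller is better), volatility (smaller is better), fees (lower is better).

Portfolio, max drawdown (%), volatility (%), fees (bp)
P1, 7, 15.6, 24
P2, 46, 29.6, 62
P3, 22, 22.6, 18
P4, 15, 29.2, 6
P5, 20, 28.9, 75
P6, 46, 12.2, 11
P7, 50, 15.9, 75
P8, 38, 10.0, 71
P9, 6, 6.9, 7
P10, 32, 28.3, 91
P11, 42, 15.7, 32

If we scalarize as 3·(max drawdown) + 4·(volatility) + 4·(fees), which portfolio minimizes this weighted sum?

P9

P1: 3·7 + 4·15.6 + 4·24 = 179.4
P2: 3·46 + 4·29.6 + 4·62 = 504.4
P3: 3·22 + 4·22.6 + 4·18 = 228.4
P4: 3·15 + 4·29.2 + 4·6 = 185.8
P5: 3·20 + 4·28.9 + 4·75 = 475.6
P6: 3·46 + 4·12.2 + 4·11 = 230.8
P7: 3·50 + 4·15.9 + 4·75 = 513.6
P8: 3·38 + 4·10.0 + 4·71 = 438.0
P9: 3·6 + 4·6.9 + 4·7 = 73.6
P10: 3·32 + 4·28.3 + 4·91 = 573.2
P11: 3·42 + 4·15.7 + 4·32 = 316.8
Lowest: P9 at 73.6.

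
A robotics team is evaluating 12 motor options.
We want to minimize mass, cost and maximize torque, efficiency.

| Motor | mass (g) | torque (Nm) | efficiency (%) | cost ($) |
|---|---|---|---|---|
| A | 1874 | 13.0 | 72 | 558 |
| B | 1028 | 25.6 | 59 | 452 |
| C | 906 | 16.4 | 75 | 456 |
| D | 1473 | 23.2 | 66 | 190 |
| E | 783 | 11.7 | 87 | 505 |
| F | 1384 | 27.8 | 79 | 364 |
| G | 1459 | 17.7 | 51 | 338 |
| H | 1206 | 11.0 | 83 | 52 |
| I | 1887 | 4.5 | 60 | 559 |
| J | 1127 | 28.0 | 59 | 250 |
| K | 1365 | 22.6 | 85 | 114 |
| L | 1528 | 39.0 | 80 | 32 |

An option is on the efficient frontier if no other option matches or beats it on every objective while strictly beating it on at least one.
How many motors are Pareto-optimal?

9

A: dominated by C (mass 906≤1874, torque 16.4≥13.0, efficiency 75≥72, cost 456≤558).
B: not dominated.
C: not dominated.
D: not dominated.
E: not dominated (best mass).
F: not dominated.
G: dominated by J (mass 1127≤1459, torque 28.0≥17.7, efficiency 59≥51, cost 250≤338).
H: not dominated.
I: dominated by A (mass 1874≤1887, torque 13.0≥4.5, efficiency 72≥60, cost 558≤559).
J: not dominated.
K: not dominated.
L: not dominated (best torque).
Pareto-optimal: B, C, D, E, F, H, J, K, L → 9.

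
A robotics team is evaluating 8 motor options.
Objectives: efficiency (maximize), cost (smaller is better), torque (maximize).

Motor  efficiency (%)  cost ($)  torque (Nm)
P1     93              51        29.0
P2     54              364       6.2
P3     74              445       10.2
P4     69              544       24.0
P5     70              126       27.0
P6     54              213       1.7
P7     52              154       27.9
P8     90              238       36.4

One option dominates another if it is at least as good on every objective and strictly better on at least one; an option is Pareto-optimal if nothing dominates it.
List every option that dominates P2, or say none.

P1, P5, P8

P1: efficiency 93≥54, cost 51≤364, torque 29.0≥6.2 — dominates P2.
P5: efficiency 70≥54, cost 126≤364, torque 27.0≥6.2 — dominates P2.
P8: efficiency 90≥54, cost 238≤364, torque 36.4≥6.2 — dominates P2.
Others (P3, P4, P6, P7) are each worse than P2 on at least one objective.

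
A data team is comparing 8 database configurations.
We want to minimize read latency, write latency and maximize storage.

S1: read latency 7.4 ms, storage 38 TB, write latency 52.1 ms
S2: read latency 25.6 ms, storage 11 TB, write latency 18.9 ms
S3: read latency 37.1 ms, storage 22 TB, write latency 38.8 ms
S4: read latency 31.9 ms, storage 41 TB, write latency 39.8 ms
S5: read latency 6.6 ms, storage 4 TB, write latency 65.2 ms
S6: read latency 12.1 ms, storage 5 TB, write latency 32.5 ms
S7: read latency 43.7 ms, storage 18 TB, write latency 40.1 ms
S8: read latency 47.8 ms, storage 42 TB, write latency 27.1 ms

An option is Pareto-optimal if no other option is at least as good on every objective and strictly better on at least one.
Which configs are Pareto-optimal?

S1: not dominated.
S2: not dominated (best write latency).
S3: not dominated.
S4: not dominated.
S5: not dominated (best read latency).
S6: not dominated.
S7: dominated by S3 (read latency 37.1≤43.7, storage 22≥18, write latency 38.8≤40.1).
S8: not dominated (best storage).

S1, S2, S3, S4, S5, S6, S8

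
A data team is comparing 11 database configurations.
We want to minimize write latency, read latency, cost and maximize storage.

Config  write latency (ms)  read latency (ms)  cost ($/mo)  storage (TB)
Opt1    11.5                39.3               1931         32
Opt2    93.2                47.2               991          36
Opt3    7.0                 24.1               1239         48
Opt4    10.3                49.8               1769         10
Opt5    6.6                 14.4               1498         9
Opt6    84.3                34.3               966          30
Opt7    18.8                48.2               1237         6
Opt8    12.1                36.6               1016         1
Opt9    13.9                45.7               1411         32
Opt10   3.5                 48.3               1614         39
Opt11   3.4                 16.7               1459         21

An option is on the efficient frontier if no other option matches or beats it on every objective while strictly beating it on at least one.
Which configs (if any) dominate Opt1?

Opt3

Opt3: write latency 7.0≤11.5, read latency 24.1≤39.3, cost 1239≤1931, storage 48≥32 — dominates Opt1.
Others (Opt2, Opt4, Opt5, Opt6, Opt7, Opt8, Opt9, Opt10, Opt11) are each worse than Opt1 on at least one objective.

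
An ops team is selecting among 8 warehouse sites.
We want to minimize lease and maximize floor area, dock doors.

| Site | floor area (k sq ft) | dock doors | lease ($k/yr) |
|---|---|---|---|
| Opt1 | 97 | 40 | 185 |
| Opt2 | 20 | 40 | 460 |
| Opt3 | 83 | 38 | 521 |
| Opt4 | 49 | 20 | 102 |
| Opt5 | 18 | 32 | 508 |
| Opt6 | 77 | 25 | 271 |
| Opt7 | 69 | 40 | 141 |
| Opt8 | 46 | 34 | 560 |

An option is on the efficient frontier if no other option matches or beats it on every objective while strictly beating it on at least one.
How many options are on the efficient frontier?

Opt1: not dominated (best floor area).
Opt2: dominated by Opt1 (floor area 97≥20, dock doors 40≥40, lease 185≤460).
Opt3: dominated by Opt1 (floor area 97≥83, dock doors 40≥38, lease 185≤521).
Opt4: not dominated (best lease).
Opt5: dominated by Opt1 (floor area 97≥18, dock doors 40≥32, lease 185≤508).
Opt6: dominated by Opt1 (floor area 97≥77, dock doors 40≥25, lease 185≤271).
Opt7: not dominated.
Opt8: dominated by Opt1 (floor area 97≥46, dock doors 40≥34, lease 185≤560).
Pareto-optimal: Opt1, Opt4, Opt7 → 3.

3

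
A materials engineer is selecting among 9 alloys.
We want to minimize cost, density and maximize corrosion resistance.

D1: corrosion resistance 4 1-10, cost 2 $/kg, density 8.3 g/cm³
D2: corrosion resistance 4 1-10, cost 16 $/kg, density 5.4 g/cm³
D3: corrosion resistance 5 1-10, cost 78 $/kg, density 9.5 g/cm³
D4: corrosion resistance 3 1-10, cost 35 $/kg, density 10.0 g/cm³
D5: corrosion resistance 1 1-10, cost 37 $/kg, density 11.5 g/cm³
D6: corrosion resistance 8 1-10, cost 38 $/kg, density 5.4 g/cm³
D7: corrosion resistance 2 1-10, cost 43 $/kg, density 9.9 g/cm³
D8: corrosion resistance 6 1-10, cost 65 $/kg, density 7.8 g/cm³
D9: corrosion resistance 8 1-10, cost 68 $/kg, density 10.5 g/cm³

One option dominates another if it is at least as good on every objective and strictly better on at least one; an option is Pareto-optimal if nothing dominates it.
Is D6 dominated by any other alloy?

D1: worse on corrosion resistance (4 vs 8).
D2: worse on corrosion resistance (4 vs 8).
D3: worse on corrosion resistance (5 vs 8).
D4: worse on corrosion resistance (3 vs 8).
D5: worse on corrosion resistance (1 vs 8).
D7: worse on corrosion resistance (2 vs 8).
D8: worse on corrosion resistance (6 vs 8).
D9: worse on cost (68 vs 38).
No option is at least as good as D6 on every objective and strictly better on one.

No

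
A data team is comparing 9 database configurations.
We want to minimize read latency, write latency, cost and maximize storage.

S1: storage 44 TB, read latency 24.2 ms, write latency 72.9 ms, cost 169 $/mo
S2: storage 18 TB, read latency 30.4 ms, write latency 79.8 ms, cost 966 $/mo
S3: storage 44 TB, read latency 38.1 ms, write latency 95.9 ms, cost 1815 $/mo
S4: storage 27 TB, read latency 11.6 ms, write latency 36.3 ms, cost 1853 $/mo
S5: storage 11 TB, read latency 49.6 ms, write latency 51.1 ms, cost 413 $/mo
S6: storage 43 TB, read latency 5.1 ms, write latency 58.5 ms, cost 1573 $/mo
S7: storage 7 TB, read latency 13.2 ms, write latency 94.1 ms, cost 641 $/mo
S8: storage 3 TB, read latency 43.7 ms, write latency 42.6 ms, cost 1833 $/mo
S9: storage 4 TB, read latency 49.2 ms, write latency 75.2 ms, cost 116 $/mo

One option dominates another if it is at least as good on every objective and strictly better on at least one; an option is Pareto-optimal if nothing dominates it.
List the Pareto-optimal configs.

S1: not dominated.
S2: dominated by S1 (storage 44≥18, read latency 24.2≤30.4, write latency 72.9≤79.8, cost 169≤966).
S3: dominated by S1 (storage 44≥44, read latency 24.2≤38.1, write latency 72.9≤95.9, cost 169≤1815).
S4: not dominated (best write latency).
S5: not dominated.
S6: not dominated (best read latency).
S7: not dominated.
S8: not dominated.
S9: not dominated (best cost).

S1, S4, S5, S6, S7, S8, S9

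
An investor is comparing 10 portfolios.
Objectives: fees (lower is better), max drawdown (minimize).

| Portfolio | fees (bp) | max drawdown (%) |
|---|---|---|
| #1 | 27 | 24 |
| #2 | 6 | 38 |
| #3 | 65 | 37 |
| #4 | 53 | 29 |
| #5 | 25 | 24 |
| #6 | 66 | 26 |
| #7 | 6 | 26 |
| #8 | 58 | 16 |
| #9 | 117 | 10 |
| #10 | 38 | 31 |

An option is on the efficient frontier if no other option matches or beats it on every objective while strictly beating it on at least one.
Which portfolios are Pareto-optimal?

#5, #7, #8, #9

#1: dominated by #5 (fees 25≤27, max drawdown 24≤24).
#2: dominated by #7 (fees 6≤6, max drawdown 26≤38).
#3: dominated by #1 (fees 27≤65, max drawdown 24≤37).
#4: dominated by #1 (fees 27≤53, max drawdown 24≤29).
#5: not dominated.
#6: dominated by #1 (fees 27≤66, max drawdown 24≤26).
#7: not dominated.
#8: not dominated.
#9: not dominated (best max drawdown).
#10: dominated by #1 (fees 27≤38, max drawdown 24≤31).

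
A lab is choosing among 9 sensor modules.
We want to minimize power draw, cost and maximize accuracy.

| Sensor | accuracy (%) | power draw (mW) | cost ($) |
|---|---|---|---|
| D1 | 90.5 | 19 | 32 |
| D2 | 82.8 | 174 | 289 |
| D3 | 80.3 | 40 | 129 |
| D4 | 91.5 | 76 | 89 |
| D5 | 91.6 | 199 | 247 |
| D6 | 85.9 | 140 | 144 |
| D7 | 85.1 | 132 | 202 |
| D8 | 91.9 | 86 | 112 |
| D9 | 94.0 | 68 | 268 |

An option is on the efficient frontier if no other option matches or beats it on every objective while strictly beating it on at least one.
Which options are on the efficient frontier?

D1, D4, D8, D9

D1: not dominated (best power draw).
D2: dominated by D1 (accuracy 90.5≥82.8, power draw 19≤174, cost 32≤289).
D3: dominated by D1 (accuracy 90.5≥80.3, power draw 19≤40, cost 32≤129).
D4: not dominated.
D5: dominated by D8 (accuracy 91.9≥91.6, power draw 86≤199, cost 112≤247).
D6: dominated by D1 (accuracy 90.5≥85.9, power draw 19≤140, cost 32≤144).
D7: dominated by D1 (accuracy 90.5≥85.1, power draw 19≤132, cost 32≤202).
D8: not dominated.
D9: not dominated (best accuracy).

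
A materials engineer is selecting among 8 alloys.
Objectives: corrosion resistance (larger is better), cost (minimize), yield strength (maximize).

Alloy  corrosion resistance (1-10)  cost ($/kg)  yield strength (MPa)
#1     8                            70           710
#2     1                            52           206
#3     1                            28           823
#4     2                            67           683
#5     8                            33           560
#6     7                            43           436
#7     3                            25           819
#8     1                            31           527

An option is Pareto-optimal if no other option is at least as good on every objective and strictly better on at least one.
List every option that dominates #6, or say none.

#5

#5: corrosion resistance 8≥7, cost 33≤43, yield strength 560≥436 — dominates #6.
Others (#1, #2, #3, #4, #7, #8) are each worse than #6 on at least one objective.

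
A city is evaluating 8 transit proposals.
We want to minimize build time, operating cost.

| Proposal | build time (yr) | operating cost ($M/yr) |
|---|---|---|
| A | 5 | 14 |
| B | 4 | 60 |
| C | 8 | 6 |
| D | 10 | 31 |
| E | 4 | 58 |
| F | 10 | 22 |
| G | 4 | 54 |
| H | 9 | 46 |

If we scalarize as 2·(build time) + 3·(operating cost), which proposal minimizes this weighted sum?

A: 2·5 + 3·14 = 52
B: 2·4 + 3·60 = 188
C: 2·8 + 3·6 = 34
D: 2·10 + 3·31 = 113
E: 2·4 + 3·58 = 182
F: 2·10 + 3·22 = 86
G: 2·4 + 3·54 = 170
H: 2·9 + 3·46 = 156
Lowest: C at 34.

C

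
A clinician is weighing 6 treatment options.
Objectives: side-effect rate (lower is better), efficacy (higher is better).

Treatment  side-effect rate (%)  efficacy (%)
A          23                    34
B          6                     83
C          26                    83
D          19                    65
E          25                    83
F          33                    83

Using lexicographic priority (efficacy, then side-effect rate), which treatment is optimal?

B

First maximize efficacy: best is 83, kept {B, C, E, F}.
Then minimize side-effect rate: best is 6, kept {B}.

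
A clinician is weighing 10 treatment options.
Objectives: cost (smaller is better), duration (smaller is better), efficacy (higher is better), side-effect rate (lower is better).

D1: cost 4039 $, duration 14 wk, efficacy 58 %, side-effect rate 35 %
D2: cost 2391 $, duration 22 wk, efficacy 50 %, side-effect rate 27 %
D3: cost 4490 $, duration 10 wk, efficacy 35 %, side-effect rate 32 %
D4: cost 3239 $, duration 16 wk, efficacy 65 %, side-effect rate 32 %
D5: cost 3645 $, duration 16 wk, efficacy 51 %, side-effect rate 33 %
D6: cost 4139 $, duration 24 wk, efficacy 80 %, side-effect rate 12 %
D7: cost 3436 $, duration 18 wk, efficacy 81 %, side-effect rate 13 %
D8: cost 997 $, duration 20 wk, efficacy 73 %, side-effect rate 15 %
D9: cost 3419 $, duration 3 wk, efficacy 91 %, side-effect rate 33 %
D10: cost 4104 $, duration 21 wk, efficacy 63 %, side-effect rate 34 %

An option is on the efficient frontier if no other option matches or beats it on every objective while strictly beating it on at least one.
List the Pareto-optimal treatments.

D1: dominated by D9 (cost 3419≤4039, duration 3≤14, efficacy 91≥58, side-effect rate 33≤35).
D2: dominated by D8 (cost 997≤2391, duration 20≤22, efficacy 73≥50, side-effect rate 15≤27).
D3: not dominated.
D4: not dominated.
D5: dominated by D4 (cost 3239≤3645, duration 16≤16, efficacy 65≥51, side-effect rate 32≤33).
D6: not dominated (best side-effect rate).
D7: not dominated.
D8: not dominated (best cost).
D9: not dominated (best duration).
D10: dominated by D4 (cost 3239≤4104, duration 16≤21, efficacy 65≥63, side-effect rate 32≤34).

D3, D4, D6, D7, D8, D9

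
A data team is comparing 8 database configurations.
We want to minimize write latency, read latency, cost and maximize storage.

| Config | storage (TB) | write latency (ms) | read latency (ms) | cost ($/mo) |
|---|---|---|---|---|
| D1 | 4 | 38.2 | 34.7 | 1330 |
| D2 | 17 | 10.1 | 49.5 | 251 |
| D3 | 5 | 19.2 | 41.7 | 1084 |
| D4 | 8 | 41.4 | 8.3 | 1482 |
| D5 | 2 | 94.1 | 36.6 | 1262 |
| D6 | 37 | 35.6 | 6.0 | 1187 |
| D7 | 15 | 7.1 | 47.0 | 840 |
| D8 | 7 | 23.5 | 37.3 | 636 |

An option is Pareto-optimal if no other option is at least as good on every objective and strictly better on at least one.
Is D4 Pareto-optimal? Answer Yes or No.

D6 vs D4: storage 37≥8, write latency 35.6≤41.4, read latency 6.0≤8.3, cost 1187≤1482 — D6 is at least as good on every objective and strictly better on at least one, so D6 dominates D4.

No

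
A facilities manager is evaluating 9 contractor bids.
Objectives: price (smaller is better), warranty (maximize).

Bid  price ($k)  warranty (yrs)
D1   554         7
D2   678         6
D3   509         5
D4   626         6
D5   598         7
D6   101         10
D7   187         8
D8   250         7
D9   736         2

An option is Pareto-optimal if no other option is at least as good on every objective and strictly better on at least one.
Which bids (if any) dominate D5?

D1, D6, D7, D8

D1: price 554≤598, warranty 7≥7 — dominates D5.
D6: price 101≤598, warranty 10≥7 — dominates D5.
D7: price 187≤598, warranty 8≥7 — dominates D5.
D8: price 250≤598, warranty 7≥7 — dominates D5.
Others (D2, D3, D4, D9) are each worse than D5 on at least one objective.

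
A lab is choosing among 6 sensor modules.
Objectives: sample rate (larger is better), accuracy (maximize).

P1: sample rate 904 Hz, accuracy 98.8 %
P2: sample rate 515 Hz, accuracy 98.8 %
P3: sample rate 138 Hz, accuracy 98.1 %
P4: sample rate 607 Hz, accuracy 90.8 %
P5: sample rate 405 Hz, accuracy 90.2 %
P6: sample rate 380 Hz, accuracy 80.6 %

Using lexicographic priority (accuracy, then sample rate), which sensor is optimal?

P1

First maximize accuracy: best is 98.8, kept {P1, P2}.
Then maximize sample rate: best is 904, kept {P1}.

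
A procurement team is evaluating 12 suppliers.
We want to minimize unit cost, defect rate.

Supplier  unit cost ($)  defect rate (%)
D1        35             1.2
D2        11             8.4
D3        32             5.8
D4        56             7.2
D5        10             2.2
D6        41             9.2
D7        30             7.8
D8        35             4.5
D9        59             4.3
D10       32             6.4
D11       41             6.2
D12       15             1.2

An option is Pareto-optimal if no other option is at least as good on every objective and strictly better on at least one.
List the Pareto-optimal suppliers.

D5, D12

D1: dominated by D12 (unit cost 15≤35, defect rate 1.2≤1.2).
D2: dominated by D5 (unit cost 10≤11, defect rate 2.2≤8.4).
D3: dominated by D5 (unit cost 10≤32, defect rate 2.2≤5.8).
D4: dominated by D1 (unit cost 35≤56, defect rate 1.2≤7.2).
D5: not dominated (best unit cost).
D6: dominated by D1 (unit cost 35≤41, defect rate 1.2≤9.2).
D7: dominated by D5 (unit cost 10≤30, defect rate 2.2≤7.8).
D8: dominated by D1 (unit cost 35≤35, defect rate 1.2≤4.5).
D9: dominated by D1 (unit cost 35≤59, defect rate 1.2≤4.3).
D10: dominated by D3 (unit cost 32≤32, defect rate 5.8≤6.4).
D11: dominated by D1 (unit cost 35≤41, defect rate 1.2≤6.2).
D12: not dominated.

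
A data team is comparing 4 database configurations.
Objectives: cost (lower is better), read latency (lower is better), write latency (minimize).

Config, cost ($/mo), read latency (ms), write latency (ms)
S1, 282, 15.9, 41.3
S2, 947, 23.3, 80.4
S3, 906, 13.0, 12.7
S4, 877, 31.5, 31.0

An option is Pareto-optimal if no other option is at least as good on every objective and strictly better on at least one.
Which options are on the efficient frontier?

S1: not dominated (best cost).
S2: dominated by S1 (cost 282≤947, read latency 15.9≤23.3, write latency 41.3≤80.4).
S3: not dominated (best read latency).
S4: not dominated.

S1, S3, S4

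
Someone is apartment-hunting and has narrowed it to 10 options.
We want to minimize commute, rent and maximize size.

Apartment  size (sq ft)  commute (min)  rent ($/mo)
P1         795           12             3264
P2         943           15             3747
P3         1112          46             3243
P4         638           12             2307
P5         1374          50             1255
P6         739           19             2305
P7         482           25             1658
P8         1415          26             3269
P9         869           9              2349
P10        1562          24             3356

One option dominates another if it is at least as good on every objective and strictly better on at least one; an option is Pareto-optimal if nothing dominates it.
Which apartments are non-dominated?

P1: dominated by P9 (size 869≥795, commute 9≤12, rent 2349≤3264).
P2: not dominated.
P3: not dominated.
P4: not dominated.
P5: not dominated (best rent).
P6: not dominated.
P7: not dominated.
P8: not dominated.
P9: not dominated (best commute).
P10: not dominated (best size).

P2, P3, P4, P5, P6, P7, P8, P9, P10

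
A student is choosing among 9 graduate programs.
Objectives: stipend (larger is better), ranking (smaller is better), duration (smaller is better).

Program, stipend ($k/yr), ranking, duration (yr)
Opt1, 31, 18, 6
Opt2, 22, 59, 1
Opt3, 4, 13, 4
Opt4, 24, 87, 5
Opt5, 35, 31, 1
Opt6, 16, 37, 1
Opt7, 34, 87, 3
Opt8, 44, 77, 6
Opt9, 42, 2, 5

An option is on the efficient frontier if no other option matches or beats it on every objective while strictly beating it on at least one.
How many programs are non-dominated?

4

Opt1: dominated by Opt9 (stipend 42≥31, ranking 2≤18, duration 5≤6).
Opt2: dominated by Opt5 (stipend 35≥22, ranking 31≤59, duration 1≤1).
Opt3: not dominated.
Opt4: dominated by Opt5 (stipend 35≥24, ranking 31≤87, duration 1≤5).
Opt5: not dominated.
Opt6: dominated by Opt5 (stipend 35≥16, ranking 31≤37, duration 1≤1).
Opt7: dominated by Opt5 (stipend 35≥34, ranking 31≤87, duration 1≤3).
Opt8: not dominated (best stipend).
Opt9: not dominated (best ranking).
Pareto-optimal: Opt3, Opt5, Opt8, Opt9 → 4.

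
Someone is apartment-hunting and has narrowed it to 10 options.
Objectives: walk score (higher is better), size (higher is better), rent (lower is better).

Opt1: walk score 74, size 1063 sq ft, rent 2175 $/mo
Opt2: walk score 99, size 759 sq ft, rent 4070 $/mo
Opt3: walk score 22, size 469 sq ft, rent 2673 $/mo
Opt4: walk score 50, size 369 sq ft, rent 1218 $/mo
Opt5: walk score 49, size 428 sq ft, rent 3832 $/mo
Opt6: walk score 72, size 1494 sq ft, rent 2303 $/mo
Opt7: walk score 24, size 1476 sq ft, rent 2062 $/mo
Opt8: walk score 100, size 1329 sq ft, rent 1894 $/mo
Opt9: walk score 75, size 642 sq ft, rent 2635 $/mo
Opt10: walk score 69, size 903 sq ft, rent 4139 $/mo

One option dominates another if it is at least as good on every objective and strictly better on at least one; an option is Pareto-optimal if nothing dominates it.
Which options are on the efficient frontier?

Opt1: dominated by Opt8 (walk score 100≥74, size 1329≥1063, rent 1894≤2175).
Opt2: dominated by Opt8 (walk score 100≥99, size 1329≥759, rent 1894≤4070).
Opt3: dominated by Opt1 (walk score 74≥22, size 1063≥469, rent 2175≤2673).
Opt4: not dominated (best rent).
Opt5: dominated by Opt1 (walk score 74≥49, size 1063≥428, rent 2175≤3832).
Opt6: not dominated (best size).
Opt7: not dominated.
Opt8: not dominated (best walk score).
Opt9: dominated by Opt8 (walk score 100≥75, size 1329≥642, rent 1894≤2635).
Opt10: dominated by Opt1 (walk score 74≥69, size 1063≥903, rent 2175≤4139).

Opt4, Opt6, Opt7, Opt8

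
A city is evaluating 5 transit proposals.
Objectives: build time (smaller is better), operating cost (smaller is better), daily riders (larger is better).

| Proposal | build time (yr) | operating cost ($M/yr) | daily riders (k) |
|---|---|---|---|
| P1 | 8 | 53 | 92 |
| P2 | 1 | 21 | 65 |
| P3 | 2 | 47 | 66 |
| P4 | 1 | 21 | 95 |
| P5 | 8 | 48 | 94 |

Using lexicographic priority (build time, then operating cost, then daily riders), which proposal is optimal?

First minimize build time: best is 1, kept {P2, P4}.
Then minimize operating cost: best is 21, kept {P2, P4}.
Then maximize daily riders: best is 95, kept {P4}.

P4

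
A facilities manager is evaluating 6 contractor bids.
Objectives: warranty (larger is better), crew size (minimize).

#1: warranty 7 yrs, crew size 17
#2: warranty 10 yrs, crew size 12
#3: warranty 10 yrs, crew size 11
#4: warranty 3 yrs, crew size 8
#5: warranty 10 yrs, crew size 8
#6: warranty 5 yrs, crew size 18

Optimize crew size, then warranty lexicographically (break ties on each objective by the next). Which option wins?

First minimize crew size: best is 8, kept {#4, #5}.
Then maximize warranty: best is 10, kept {#5}.

#5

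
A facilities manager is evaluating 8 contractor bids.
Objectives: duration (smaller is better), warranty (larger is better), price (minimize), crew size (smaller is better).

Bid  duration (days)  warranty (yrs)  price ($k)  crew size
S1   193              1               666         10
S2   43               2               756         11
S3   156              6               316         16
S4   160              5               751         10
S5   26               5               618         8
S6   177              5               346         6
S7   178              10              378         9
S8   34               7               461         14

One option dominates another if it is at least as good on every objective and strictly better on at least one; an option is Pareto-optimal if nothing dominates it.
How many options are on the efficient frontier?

S1: dominated by S5 (duration 26≤193, warranty 5≥1, price 618≤666, crew size 8≤10).
S2: dominated by S5 (duration 26≤43, warranty 5≥2, price 618≤756, crew size 8≤11).
S3: not dominated (best price).
S4: dominated by S5 (duration 26≤160, warranty 5≥5, price 618≤751, crew size 8≤10).
S5: not dominated (best duration).
S6: not dominated (best crew size).
S7: not dominated (best warranty).
S8: not dominated.
Pareto-optimal: S3, S5, S6, S7, S8 → 5.

5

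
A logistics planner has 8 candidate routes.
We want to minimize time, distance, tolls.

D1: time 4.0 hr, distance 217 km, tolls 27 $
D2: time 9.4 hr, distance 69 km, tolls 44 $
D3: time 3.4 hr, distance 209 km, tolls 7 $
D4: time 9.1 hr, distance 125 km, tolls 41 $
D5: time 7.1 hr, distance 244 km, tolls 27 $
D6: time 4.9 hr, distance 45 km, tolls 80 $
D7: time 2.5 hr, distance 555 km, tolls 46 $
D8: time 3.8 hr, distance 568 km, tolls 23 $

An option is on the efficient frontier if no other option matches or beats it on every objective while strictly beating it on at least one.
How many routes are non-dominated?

D1: dominated by D3 (time 3.4≤4.0, distance 209≤217, tolls 7≤27).
D2: not dominated.
D3: not dominated (best tolls).
D4: not dominated.
D5: dominated by D1 (time 4.0≤7.1, distance 217≤244, tolls 27≤27).
D6: not dominated (best distance).
D7: not dominated (best time).
D8: dominated by D3 (time 3.4≤3.8, distance 209≤568, tolls 7≤23).
Pareto-optimal: D2, D3, D4, D6, D7 → 5.

5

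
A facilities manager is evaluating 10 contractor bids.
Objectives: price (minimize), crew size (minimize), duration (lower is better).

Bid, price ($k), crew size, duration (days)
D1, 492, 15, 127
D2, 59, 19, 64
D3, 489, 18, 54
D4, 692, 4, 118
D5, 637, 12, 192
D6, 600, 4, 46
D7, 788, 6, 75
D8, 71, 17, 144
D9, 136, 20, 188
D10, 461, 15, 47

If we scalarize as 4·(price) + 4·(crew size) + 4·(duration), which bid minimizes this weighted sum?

D1: 4·492 + 4·15 + 4·127 = 2536
D2: 4·59 + 4·19 + 4·64 = 568
D3: 4·489 + 4·18 + 4·54 = 2244
D4: 4·692 + 4·4 + 4·118 = 3256
D5: 4·637 + 4·12 + 4·192 = 3364
D6: 4·600 + 4·4 + 4·46 = 2600
D7: 4·788 + 4·6 + 4·75 = 3476
D8: 4·71 + 4·17 + 4·144 = 928
D9: 4·136 + 4·20 + 4·188 = 1376
D10: 4·461 + 4·15 + 4·47 = 2092
Lowest: D2 at 568.

D2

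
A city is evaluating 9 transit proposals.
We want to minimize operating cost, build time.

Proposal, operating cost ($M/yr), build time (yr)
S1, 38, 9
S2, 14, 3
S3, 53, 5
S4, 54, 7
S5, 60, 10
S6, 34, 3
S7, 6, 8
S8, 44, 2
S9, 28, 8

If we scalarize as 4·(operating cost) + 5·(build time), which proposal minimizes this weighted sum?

S7

S1: 4·38 + 5·9 = 197
S2: 4·14 + 5·3 = 71
S3: 4·53 + 5·5 = 237
S4: 4·54 + 5·7 = 251
S5: 4·60 + 5·10 = 290
S6: 4·34 + 5·3 = 151
S7: 4·6 + 5·8 = 64
S8: 4·44 + 5·2 = 186
S9: 4·28 + 5·8 = 152
Lowest: S7 at 64.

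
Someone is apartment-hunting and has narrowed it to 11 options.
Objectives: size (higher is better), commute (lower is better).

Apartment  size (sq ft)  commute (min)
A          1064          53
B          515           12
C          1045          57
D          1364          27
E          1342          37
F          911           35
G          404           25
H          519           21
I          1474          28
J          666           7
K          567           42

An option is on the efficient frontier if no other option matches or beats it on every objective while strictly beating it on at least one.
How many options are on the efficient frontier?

3

A: dominated by D (size 1364≥1064, commute 27≤53).
B: dominated by J (size 666≥515, commute 7≤12).
C: dominated by A (size 1064≥1045, commute 53≤57).
D: not dominated.
E: dominated by D (size 1364≥1342, commute 27≤37).
F: dominated by D (size 1364≥911, commute 27≤35).
G: dominated by B (size 515≥404, commute 12≤25).
H: dominated by J (size 666≥519, commute 7≤21).
I: not dominated (best size).
J: not dominated (best commute).
K: dominated by D (size 1364≥567, commute 27≤42).
Pareto-optimal: D, I, J → 3.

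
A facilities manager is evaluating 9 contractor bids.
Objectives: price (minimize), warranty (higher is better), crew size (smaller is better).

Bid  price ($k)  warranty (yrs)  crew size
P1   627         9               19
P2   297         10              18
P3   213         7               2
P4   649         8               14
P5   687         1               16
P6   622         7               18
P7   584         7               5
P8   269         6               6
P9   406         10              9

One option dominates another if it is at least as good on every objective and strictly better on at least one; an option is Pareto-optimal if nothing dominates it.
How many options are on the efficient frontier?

P1: dominated by P2 (price 297≤627, warranty 10≥9, crew size 18≤19).
P2: not dominated.
P3: not dominated (best price).
P4: dominated by P9 (price 406≤649, warranty 10≥8, crew size 9≤14).
P5: dominated by P3 (price 213≤687, warranty 7≥1, crew size 2≤16).
P6: dominated by P2 (price 297≤622, warranty 10≥7, crew size 18≤18).
P7: dominated by P3 (price 213≤584, warranty 7≥7, crew size 2≤5).
P8: dominated by P3 (price 213≤269, warranty 7≥6, crew size 2≤6).
P9: not dominated.
Pareto-optimal: P2, P3, P9 → 3.

3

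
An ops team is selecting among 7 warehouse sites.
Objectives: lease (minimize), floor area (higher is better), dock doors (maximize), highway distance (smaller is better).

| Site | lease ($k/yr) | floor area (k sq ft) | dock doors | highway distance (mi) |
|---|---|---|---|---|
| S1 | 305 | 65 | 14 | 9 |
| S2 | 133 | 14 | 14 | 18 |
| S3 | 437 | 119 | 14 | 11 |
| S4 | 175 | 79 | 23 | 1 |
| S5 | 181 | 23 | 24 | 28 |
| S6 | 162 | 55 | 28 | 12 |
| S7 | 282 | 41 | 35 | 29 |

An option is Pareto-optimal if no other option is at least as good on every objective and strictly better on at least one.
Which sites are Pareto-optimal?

S1: dominated by S4 (lease 175≤305, floor area 79≥65, dock doors 23≥14, highway distance 1≤9).
S2: not dominated (best lease).
S3: not dominated (best floor area).
S4: not dominated (best highway distance).
S5: dominated by S6 (lease 162≤181, floor area 55≥23, dock doors 28≥24, highway distance 12≤28).
S6: not dominated.
S7: not dominated (best dock doors).

S2, S3, S4, S6, S7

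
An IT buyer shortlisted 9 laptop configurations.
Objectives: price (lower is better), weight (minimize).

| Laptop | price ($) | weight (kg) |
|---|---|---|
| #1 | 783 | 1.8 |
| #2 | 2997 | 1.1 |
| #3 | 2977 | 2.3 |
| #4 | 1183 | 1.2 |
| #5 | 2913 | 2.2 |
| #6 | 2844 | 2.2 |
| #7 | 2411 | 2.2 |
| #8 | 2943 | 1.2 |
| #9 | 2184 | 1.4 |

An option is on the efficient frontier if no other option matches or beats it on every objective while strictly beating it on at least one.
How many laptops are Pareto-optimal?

3

#1: not dominated (best price).
#2: not dominated (best weight).
#3: dominated by #1 (price 783≤2977, weight 1.8≤2.3).
#4: not dominated.
#5: dominated by #1 (price 783≤2913, weight 1.8≤2.2).
#6: dominated by #1 (price 783≤2844, weight 1.8≤2.2).
#7: dominated by #1 (price 783≤2411, weight 1.8≤2.2).
#8: dominated by #4 (price 1183≤2943, weight 1.2≤1.2).
#9: dominated by #4 (price 1183≤2184, weight 1.2≤1.4).
Pareto-optimal: #1, #2, #4 → 3.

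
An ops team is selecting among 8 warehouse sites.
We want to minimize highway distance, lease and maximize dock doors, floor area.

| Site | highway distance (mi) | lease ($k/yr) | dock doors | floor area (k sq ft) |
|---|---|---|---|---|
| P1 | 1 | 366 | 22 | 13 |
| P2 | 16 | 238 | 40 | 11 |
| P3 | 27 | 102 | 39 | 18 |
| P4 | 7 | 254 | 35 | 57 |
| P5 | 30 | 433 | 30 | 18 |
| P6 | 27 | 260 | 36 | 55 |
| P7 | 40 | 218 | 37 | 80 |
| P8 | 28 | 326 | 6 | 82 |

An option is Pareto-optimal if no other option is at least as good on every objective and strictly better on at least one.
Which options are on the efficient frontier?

P1: not dominated (best highway distance).
P2: not dominated (best dock doors).
P3: not dominated (best lease).
P4: not dominated.
P5: dominated by P3 (highway distance 27≤30, lease 102≤433, dock doors 39≥30, floor area 18≥18).
P6: not dominated.
P7: not dominated.
P8: not dominated (best floor area).

P1, P2, P3, P4, P6, P7, P8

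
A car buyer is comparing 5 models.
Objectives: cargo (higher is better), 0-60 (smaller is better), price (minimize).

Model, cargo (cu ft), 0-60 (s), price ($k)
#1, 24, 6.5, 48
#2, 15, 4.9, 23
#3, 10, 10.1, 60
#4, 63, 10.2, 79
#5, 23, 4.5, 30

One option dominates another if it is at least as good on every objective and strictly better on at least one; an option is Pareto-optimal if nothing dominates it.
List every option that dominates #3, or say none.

#1, #2, #5

#1: cargo 24≥10, 0-60 6.5≤10.1, price 48≤60 — dominates #3.
#2: cargo 15≥10, 0-60 4.9≤10.1, price 23≤60 — dominates #3.
#5: cargo 23≥10, 0-60 4.5≤10.1, price 30≤60 — dominates #3.
Others (#4) are each worse than #3 on at least one objective.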